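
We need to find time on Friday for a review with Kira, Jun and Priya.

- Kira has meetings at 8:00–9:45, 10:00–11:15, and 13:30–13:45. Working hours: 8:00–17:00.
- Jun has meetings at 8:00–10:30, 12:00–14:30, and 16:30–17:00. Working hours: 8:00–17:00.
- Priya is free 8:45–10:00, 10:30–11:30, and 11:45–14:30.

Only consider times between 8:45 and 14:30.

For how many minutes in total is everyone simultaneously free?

30 minutes

Kira free within 08:00–17:00: 09:45–10:00, 11:15–13:30, 13:45–17:00.
Jun free within 08:00–17:00: 10:30–12:00, 14:30–16:30.
Kira ∩ Jun: 11:15–12:00, 14:30–16:30.
Kira ∩ Jun ∩ Priya: 11:15–11:30, 11:45–12:00.
Restricted to 08:45–14:30: 11:15–11:30, 11:45–12:00.
Total common minutes: 15 + 15 = 30.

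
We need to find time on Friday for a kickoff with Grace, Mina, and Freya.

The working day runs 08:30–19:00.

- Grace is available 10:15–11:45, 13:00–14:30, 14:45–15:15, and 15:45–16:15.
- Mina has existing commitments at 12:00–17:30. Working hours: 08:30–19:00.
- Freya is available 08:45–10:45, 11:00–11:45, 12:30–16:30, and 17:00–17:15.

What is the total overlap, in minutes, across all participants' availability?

Mina free within 08:30–19:00: 08:30–12:00, 17:30–19:00.
Grace ∩ Mina: 10:15–11:45.
Grace ∩ Mina ∩ Freya: 10:15–10:45, 11:00–11:45.
Total common minutes: 30 + 45 = 75.

75 minutes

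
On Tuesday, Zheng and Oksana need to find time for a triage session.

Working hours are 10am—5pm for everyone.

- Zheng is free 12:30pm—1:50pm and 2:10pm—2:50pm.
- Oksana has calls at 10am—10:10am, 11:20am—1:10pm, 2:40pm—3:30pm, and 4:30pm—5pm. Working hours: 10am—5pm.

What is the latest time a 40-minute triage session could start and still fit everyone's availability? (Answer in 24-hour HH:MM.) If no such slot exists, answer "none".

Oksana free within 10:00–17:00: 10:10–11:20, 13:10–14:40, 15:30–16:30.
Zheng ∩ Oksana: 13:10–13:50, 14:10–14:40.
Windows ≥ 40 min: 13:10–13:50.
Latest start in the last window 13:10–13:50 is 13:50 − 40 min = 13:10.

13:10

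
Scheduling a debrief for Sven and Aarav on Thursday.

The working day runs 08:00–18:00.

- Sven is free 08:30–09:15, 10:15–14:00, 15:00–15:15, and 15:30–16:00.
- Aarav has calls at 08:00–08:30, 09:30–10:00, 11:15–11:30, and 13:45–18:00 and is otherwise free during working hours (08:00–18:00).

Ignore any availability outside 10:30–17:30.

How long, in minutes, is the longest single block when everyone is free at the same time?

Aarav free within 08:00–18:00: 08:30–09:30, 10:00–11:15, 11:30–13:45.
Sven ∩ Aarav: 08:30–09:15, 10:15–11:15, 11:30–13:45.
Restricted to 10:30–17:30: 10:30–11:15, 11:30–13:45.
Common window lengths: 45, 135 min; longest is 135.

135 minutes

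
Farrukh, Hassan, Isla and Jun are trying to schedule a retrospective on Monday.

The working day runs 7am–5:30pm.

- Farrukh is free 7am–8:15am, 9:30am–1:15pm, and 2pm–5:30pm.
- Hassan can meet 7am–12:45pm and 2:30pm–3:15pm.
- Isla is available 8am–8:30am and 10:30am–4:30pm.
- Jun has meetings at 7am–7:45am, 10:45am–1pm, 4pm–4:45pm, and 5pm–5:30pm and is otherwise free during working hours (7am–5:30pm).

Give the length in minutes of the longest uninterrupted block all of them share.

Jun free within 07:00–17:30: 07:45–10:45, 13:00–16:00, 16:45–17:00.
Farrukh ∩ Hassan: 07:00–08:15, 09:30–12:45, 14:30–15:15.
Farrukh ∩ Hassan ∩ Isla: 08:00–08:15, 10:30–12:45, 14:30–15:15.
Farrukh ∩ Hassan ∩ Isla ∩ Jun: 08:00–08:15, 10:30–10:45, 14:30–15:15.
Common window lengths: 15, 15, 45 min; longest is 45.

45 minutes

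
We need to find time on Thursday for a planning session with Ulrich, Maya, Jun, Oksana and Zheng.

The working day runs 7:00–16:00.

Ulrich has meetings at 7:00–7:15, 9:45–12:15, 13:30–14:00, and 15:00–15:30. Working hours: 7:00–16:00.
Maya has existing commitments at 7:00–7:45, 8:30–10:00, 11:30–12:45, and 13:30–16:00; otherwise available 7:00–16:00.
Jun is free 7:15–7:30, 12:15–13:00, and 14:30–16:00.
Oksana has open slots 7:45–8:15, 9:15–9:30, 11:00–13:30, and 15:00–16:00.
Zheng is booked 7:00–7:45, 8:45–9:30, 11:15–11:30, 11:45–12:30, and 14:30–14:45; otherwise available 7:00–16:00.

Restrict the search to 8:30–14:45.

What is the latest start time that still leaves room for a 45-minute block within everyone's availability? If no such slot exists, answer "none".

none

Ulrich free within 07:00–16:00: 07:15–09:45, 12:15–13:30, 14:00–15:00, 15:30–16:00.
Maya free within 07:00–16:00: 07:45–08:30, 10:00–11:30, 12:45–13:30.
Zheng free within 07:00–16:00: 07:45–08:45, 09:30–11:15, 11:30–11:45, 12:30–14:30, 14:45–16:00.
Ulrich ∩ Maya: 07:45–08:30, 12:45–13:30.
Ulrich ∩ Maya ∩ Jun: 12:45–13:00.
Ulrich ∩ Maya ∩ Jun ∩ Oksana: 12:45–13:00.
Ulrich ∩ Maya ∩ Jun ∩ Oksana ∩ Zheng: 12:45–13:00.
Restricted to 08:30–14:45: 12:45–13:00.
Windows ≥ 45 min: (none).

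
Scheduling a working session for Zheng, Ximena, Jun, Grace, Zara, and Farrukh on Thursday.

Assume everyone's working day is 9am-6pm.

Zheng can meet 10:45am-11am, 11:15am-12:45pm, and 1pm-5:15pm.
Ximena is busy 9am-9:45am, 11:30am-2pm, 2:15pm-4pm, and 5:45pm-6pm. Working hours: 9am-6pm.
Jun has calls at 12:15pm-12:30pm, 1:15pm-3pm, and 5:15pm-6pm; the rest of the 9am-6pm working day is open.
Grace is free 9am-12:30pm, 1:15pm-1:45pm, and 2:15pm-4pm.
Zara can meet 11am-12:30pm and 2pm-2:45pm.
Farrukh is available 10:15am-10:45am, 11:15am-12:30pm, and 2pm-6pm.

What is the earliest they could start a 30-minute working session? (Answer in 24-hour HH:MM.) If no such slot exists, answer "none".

none

Ximena free within 09:00–18:00: 09:45–11:30, 14:00–14:15, 16:00–17:45.
Jun free within 09:00–18:00: 09:00–12:15, 12:30–13:15, 15:00–17:15.
Zheng ∩ Ximena: 10:45–11:00, 11:15–11:30, 14:00–14:15, 16:00–17:15.
Zheng ∩ Ximena ∩ Jun: 10:45–11:00, 11:15–11:30, 16:00–17:15.
Zheng ∩ Ximena ∩ Jun ∩ Grace: 10:45–11:00, 11:15–11:30.
Zheng ∩ Ximena ∩ Jun ∩ Grace ∩ Zara: 11:15–11:30.
Zheng ∩ Ximena ∩ Jun ∩ Grace ∩ Zara ∩ Farrukh: 11:15–11:30.
Windows ≥ 30 min: (none).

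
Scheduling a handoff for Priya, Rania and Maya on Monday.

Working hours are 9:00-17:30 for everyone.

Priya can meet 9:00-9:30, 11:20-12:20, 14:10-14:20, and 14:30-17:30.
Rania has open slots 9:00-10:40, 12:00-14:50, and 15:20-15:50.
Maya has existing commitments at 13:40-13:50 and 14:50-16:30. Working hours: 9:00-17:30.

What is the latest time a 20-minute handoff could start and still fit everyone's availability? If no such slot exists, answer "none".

14:30

Maya free within 09:00–17:30: 09:00–13:40, 13:50–14:50, 16:30–17:30.
Priya ∩ Rania: 09:00–09:30, 12:00–12:20, 14:10–14:20, 14:30–14:50, 15:20–15:50.
Priya ∩ Rania ∩ Maya: 09:00–09:30, 12:00–12:20, 14:10–14:20, 14:30–14:50.
Windows ≥ 20 min: 09:00–09:30, 12:00–12:20, 14:30–14:50.
Latest start in the last window 14:30–14:50 is 14:50 − 20 min = 14:30.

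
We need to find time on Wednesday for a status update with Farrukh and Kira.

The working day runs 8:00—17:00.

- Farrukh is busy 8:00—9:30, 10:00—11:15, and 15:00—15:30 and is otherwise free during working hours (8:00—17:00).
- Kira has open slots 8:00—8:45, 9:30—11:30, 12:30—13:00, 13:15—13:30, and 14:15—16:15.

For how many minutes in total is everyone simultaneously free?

Farrukh free within 08:00–17:00: 09:30–10:00, 11:15–15:00, 15:30–17:00.
Farrukh ∩ Kira: 09:30–10:00, 11:15–11:30, 12:30–13:00, 13:15–13:30, 14:15–15:00, 15:30–16:15.
Total common minutes: 30 + 15 + 30 + 15 + 45 + 45 = 180.

180 minutes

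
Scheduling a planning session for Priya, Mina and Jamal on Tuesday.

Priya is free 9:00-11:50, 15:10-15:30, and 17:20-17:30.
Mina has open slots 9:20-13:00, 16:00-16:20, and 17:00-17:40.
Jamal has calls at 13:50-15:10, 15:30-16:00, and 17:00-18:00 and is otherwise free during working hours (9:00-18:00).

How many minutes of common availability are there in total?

150 minutes

Jamal free within 09:00–18:00: 09:00–13:50, 15:10–15:30, 16:00–17:00.
Priya ∩ Mina: 09:20–11:50, 17:20–17:30.
Priya ∩ Mina ∩ Jamal: 09:20–11:50.
Total common minutes: 150.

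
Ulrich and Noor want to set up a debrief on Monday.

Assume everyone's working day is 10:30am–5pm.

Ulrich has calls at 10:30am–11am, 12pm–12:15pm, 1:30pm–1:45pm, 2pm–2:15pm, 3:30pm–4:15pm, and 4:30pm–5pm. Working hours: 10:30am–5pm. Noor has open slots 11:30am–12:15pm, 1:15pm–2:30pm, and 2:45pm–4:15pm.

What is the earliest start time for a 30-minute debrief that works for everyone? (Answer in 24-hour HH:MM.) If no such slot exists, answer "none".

11:30

Ulrich free within 10:30–17:00: 11:00–12:00, 12:15–13:30, 13:45–14:00, 14:15–15:30, 16:15–16:30.
Ulrich ∩ Noor: 11:30–12:00, 13:15–13:30, 13:45–14:00, 14:15–14:30, 14:45–15:30.
Windows ≥ 30 min: 11:30–12:00, 14:45–15:30.
Earliest such window starts at 11:30.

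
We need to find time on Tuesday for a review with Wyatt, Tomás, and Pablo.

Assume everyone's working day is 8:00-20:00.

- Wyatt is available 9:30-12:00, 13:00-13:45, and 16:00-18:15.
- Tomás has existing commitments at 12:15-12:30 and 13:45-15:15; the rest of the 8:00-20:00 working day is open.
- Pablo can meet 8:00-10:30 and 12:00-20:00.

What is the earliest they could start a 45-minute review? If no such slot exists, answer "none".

Tomás free within 08:00–20:00: 08:00–12:15, 12:30–13:45, 15:15–20:00.
Wyatt ∩ Tomás: 09:30–12:00, 13:00–13:45, 16:00–18:15.
Wyatt ∩ Tomás ∩ Pablo: 09:30–10:30, 13:00–13:45, 16:00–18:15.
Windows ≥ 45 min: 09:30–10:30, 13:00–13:45, 16:00–18:15.
Earliest such window starts at 09:30.

09:30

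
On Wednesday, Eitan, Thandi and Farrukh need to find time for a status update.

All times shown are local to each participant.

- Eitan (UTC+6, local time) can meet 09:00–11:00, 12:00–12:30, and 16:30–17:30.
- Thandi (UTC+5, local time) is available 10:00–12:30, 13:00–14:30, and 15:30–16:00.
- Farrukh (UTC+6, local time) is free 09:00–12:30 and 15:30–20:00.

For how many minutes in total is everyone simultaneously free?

60 minutes

Eitan → UTC: 03:00–05:00, 06:00–06:30, 10:30–11:30.
Thandi → UTC: 05:00–07:30, 08:00–09:30, 10:30–11:00.
Farrukh → UTC: 03:00–06:30, 09:30–14:00.
Eitan ∩ Thandi: 06:00–06:30, 10:30–11:00.
Eitan ∩ Thandi ∩ Farrukh: 06:00–06:30, 10:30–11:00.
Total common minutes: 30 + 30 = 60.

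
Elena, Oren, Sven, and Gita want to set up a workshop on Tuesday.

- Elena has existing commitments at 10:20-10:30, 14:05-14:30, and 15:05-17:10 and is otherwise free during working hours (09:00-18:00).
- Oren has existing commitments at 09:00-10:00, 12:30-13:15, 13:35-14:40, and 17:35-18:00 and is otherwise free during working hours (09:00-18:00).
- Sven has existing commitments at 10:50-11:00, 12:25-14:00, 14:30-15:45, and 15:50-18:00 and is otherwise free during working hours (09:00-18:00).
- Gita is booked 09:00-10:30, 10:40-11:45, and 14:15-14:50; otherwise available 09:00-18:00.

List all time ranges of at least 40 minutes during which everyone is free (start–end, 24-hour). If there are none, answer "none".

Elena free within 09:00–18:00: 09:00–10:20, 10:30–14:05, 14:30–15:05, 17:10–18:00.
Oren free within 09:00–18:00: 10:00–12:30, 13:15–13:35, 14:40–17:35.
Sven free within 09:00–18:00: 09:00–10:50, 11:00–12:25, 14:00–14:30, 15:45–15:50.
Gita free within 09:00–18:00: 10:30–10:40, 11:45–14:15, 14:50–18:00.
Elena ∩ Oren: 10:00–10:20, 10:30–12:30, 13:15–13:35, 14:40–15:05, 17:10–17:35.
Elena ∩ Oren ∩ Sven: 10:00–10:20, 10:30–10:50, 11:00–12:25.
Elena ∩ Oren ∩ Sven ∩ Gita: 10:30–10:40, 11:45–12:25.
Windows ≥ 40 min: 11:45–12:25.

11:45–12:25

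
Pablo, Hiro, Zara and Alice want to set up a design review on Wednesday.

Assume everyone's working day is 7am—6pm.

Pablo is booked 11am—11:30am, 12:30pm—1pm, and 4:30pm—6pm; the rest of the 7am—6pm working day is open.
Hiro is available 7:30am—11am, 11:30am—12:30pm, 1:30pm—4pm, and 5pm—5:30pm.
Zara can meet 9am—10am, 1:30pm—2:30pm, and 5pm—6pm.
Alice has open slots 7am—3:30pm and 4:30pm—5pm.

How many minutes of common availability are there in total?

Pablo free within 07:00–18:00: 07:00–11:00, 11:30–12:30, 13:00–16:30.
Pablo ∩ Hiro: 07:30–11:00, 11:30–12:30, 13:30–16:00.
Pablo ∩ Hiro ∩ Zara: 09:00–10:00, 13:30–14:30.
Pablo ∩ Hiro ∩ Zara ∩ Alice: 09:00–10:00, 13:30–14:30.
Total common minutes: 60 + 60 = 120.

120 minutes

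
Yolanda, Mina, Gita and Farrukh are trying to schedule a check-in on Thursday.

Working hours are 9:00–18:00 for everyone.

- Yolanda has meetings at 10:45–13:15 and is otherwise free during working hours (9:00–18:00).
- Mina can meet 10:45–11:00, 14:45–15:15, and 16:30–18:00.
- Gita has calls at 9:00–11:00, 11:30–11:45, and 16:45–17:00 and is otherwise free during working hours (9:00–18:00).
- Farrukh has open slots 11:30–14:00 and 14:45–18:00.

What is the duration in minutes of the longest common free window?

60 minutes

Yolanda free within 09:00–18:00: 09:00–10:45, 13:15–18:00.
Gita free within 09:00–18:00: 11:00–11:30, 11:45–16:45, 17:00–18:00.
Yolanda ∩ Mina: 14:45–15:15, 16:30–18:00.
Yolanda ∩ Mina ∩ Gita: 14:45–15:15, 16:30–16:45, 17:00–18:00.
Yolanda ∩ Mina ∩ Gita ∩ Farrukh: 14:45–15:15, 16:30–16:45, 17:00–18:00.
Common window lengths: 30, 15, 60 min; longest is 60.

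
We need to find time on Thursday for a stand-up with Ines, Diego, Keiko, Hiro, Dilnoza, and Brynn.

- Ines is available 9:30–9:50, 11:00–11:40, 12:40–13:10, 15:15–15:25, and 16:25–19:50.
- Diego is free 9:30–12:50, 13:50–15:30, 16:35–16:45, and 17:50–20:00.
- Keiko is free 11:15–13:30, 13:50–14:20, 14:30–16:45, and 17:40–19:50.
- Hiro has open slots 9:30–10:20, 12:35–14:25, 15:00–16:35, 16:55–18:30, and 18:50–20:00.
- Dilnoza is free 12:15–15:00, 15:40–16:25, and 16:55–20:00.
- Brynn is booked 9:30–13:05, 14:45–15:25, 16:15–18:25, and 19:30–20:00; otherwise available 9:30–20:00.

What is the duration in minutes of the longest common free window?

Brynn free within 09:30–20:00: 13:05–14:45, 15:25–16:15, 18:25–19:30.
Ines ∩ Diego: 09:30–09:50, 11:00–11:40, 12:40–12:50, 15:15–15:25, 16:35–16:45, 17:50–19:50.
Ines ∩ Diego ∩ Keiko: 11:15–11:40, 12:40–12:50, 15:15–15:25, 16:35–16:45, 17:50–19:50.
Ines ∩ Diego ∩ Keiko ∩ Hiro: 12:40–12:50, 15:15–15:25, 17:50–18:30, 18:50–19:50.
Ines ∩ Diego ∩ Keiko ∩ Hiro ∩ Dilnoza: 12:40–12:50, 17:50–18:30, 18:50–19:50.
Ines ∩ Diego ∩ Keiko ∩ Hiro ∩ Dilnoza ∩ Brynn: 18:25–18:30, 18:50–19:30.
Common window lengths: 5, 40 min; longest is 40.

40 minutes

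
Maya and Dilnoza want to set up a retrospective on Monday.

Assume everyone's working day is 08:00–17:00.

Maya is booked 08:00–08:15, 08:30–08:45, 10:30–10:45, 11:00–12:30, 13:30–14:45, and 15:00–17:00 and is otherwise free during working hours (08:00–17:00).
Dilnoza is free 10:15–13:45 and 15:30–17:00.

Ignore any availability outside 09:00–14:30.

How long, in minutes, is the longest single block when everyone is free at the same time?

Maya free within 08:00–17:00: 08:15–08:30, 08:45–10:30, 10:45–11:00, 12:30–13:30, 14:45–15:00.
Maya ∩ Dilnoza: 10:15–10:30, 10:45–11:00, 12:30–13:30.
Restricted to 09:00–14:30: 10:15–10:30, 10:45–11:00, 12:30–13:30.
Common window lengths: 15, 15, 60 min; longest is 60.

60 minutes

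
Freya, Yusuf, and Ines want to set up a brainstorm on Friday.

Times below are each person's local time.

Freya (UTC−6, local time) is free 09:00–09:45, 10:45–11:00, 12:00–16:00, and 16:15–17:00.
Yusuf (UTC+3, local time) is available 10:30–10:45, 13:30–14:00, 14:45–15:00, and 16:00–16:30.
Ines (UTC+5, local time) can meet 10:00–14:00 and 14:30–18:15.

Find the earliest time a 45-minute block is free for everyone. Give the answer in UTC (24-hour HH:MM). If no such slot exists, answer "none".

Freya → UTC: 15:00–15:45, 16:45–17:00, 18:00–22:00, 22:15–23:00.
Yusuf → UTC: 07:30–07:45, 10:30–11:00, 11:45–12:00, 13:00–13:30.
Ines → UTC: 05:00–09:00, 09:30–13:15.
Freya ∩ Yusuf: (none).
Freya ∩ Yusuf ∩ Ines: (none).
Windows ≥ 45 min: (none).

none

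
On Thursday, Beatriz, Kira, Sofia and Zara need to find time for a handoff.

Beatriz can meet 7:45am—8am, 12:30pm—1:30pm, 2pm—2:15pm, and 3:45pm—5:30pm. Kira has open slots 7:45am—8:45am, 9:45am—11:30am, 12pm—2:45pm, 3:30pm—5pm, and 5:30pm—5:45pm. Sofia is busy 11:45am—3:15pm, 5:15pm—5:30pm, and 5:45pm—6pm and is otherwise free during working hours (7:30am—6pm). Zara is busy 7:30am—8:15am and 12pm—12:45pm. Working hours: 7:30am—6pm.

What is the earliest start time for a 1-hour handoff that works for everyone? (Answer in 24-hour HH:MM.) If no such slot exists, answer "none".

15:45

Sofia free within 07:30–18:00: 07:30–11:45, 15:15–17:15, 17:30–17:45.
Zara free within 07:30–18:00: 08:15–12:00, 12:45–18:00.
Beatriz ∩ Kira: 07:45–08:00, 12:30–13:30, 14:00–14:15, 15:45–17:00.
Beatriz ∩ Kira ∩ Sofia: 07:45–08:00, 15:45–17:00.
Beatriz ∩ Kira ∩ Sofia ∩ Zara: 15:45–17:00.
Windows ≥ 60 min: 15:45–17:00.
Earliest such window starts at 15:45.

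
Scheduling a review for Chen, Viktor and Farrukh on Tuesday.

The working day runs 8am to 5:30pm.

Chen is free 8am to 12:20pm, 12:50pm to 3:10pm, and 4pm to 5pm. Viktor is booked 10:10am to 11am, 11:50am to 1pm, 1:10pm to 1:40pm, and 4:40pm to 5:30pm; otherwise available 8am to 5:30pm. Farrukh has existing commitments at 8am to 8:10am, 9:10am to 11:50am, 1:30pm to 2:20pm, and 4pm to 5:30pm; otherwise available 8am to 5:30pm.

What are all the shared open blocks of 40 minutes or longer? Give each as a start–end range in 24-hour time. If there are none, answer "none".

08:10–09:10, 14:20–15:10

Viktor free within 08:00–17:30: 08:00–10:10, 11:00–11:50, 13:00–13:10, 13:40–16:40.
Farrukh free within 08:00–17:30: 08:10–09:10, 11:50–13:30, 14:20–16:00.
Chen ∩ Viktor: 08:00–10:10, 11:00–11:50, 13:00–13:10, 13:40–15:10, 16:00–16:40.
Chen ∩ Viktor ∩ Farrukh: 08:10–09:10, 13:00–13:10, 14:20–15:10.
Windows ≥ 40 min: 08:10–09:10, 14:20–15:10.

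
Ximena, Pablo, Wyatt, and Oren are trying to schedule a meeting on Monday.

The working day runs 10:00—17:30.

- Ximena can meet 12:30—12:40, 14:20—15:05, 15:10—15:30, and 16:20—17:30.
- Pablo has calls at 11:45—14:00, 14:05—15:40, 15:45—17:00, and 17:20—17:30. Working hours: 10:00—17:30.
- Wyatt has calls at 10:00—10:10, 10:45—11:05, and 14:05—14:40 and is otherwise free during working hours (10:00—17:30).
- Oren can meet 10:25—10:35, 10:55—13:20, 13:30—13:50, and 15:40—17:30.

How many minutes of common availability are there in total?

Pablo free within 10:00–17:30: 10:00–11:45, 14:00–14:05, 15:40–15:45, 17:00–17:20.
Wyatt free within 10:00–17:30: 10:10–10:45, 11:05–14:05, 14:40–17:30.
Ximena ∩ Pablo: 17:00–17:20.
Ximena ∩ Pablo ∩ Wyatt: 17:00–17:20.
Ximena ∩ Pablo ∩ Wyatt ∩ Oren: 17:00–17:20.
Total common minutes: 20.

20 minutes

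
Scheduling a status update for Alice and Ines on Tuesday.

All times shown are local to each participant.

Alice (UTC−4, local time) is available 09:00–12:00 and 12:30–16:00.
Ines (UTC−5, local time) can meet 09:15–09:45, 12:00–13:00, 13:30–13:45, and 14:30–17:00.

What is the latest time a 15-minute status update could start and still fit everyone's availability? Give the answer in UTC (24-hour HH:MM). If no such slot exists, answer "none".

Alice → UTC: 13:00–16:00, 16:30–20:00.
Ines → UTC: 14:15–14:45, 17:00–18:00, 18:30–18:45, 19:30–22:00.
Alice ∩ Ines: 14:15–14:45, 17:00–18:00, 18:30–18:45, 19:30–20:00.
Windows ≥ 15 min: 14:15–14:45, 17:00–18:00, 18:30–18:45, 19:30–20:00.
Latest start in the last window 19:30–20:00 is 20:00 − 15 min = 19:45.

19:45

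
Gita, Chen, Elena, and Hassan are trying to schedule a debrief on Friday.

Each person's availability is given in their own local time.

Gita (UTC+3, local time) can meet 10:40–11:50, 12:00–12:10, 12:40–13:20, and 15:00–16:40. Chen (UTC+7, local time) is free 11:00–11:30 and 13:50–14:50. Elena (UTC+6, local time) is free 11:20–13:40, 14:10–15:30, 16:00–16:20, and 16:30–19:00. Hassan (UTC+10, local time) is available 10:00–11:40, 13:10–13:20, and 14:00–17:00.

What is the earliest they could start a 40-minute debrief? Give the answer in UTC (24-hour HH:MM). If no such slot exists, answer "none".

Gita → UTC: 07:40–08:50, 09:00–09:10, 09:40–10:20, 12:00–13:40.
Chen → UTC: 04:00–04:30, 06:50–07:50.
Elena → UTC: 05:20–07:40, 08:10–09:30, 10:00–10:20, 10:30–13:00.
Hassan → UTC: 00:00–01:40, 03:10–03:20, 04:00–07:00.
Gita ∩ Chen: 07:40–07:50.
Gita ∩ Chen ∩ Elena: (none).
Gita ∩ Chen ∩ Elena ∩ Hassan: (none).
Windows ≥ 40 min: (none).

none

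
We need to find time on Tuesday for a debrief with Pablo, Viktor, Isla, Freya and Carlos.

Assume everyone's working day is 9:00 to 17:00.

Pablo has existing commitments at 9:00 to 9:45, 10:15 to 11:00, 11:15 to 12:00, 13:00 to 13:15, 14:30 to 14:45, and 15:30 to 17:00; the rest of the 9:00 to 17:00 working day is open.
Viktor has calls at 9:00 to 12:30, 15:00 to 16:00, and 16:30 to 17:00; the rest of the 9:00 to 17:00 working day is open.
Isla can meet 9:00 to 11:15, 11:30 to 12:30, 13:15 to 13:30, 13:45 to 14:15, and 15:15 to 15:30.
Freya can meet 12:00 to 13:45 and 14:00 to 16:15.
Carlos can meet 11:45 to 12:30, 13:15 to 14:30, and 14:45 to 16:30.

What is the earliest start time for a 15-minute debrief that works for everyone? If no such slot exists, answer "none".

13:15

Pablo free within 09:00–17:00: 09:45–10:15, 11:00–11:15, 12:00–13:00, 13:15–14:30, 14:45–15:30.
Viktor free within 09:00–17:00: 12:30–15:00, 16:00–16:30.
Pablo ∩ Viktor: 12:30–13:00, 13:15–14:30, 14:45–15:00.
Pablo ∩ Viktor ∩ Isla: 13:15–13:30, 13:45–14:15.
Pablo ∩ Viktor ∩ Isla ∩ Freya: 13:15–13:30, 14:00–14:15.
Pablo ∩ Viktor ∩ Isla ∩ Freya ∩ Carlos: 13:15–13:30, 14:00–14:15.
Windows ≥ 15 min: 13:15–13:30, 14:00–14:15.
Earliest such window starts at 13:15.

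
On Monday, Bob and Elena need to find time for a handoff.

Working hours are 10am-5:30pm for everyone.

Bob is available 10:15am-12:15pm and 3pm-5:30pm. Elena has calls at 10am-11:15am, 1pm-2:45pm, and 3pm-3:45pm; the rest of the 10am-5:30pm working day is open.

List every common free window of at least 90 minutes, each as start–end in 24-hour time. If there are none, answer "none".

15:45–17:30

Elena free within 10:00–17:30: 11:15–13:00, 14:45–15:00, 15:45–17:30.
Bob ∩ Elena: 11:15–12:15, 15:45–17:30.
Windows ≥ 90 min: 15:45–17:30.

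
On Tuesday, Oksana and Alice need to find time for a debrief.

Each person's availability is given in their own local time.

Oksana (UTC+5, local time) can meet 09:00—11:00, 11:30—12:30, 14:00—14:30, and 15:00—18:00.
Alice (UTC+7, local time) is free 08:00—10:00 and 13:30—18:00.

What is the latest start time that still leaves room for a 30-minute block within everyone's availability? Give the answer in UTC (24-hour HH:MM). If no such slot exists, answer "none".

Oksana → UTC: 04:00–06:00, 06:30–07:30, 09:00–09:30, 10:00–13:00.
Alice → UTC: 01:00–03:00, 06:30–11:00.
Oksana ∩ Alice: 06:30–07:30, 09:00–09:30, 10:00–11:00.
Windows ≥ 30 min: 06:30–07:30, 09:00–09:30, 10:00–11:00.
Latest start in the last window 10:00–11:00 is 11:00 − 30 min = 10:30.

10:30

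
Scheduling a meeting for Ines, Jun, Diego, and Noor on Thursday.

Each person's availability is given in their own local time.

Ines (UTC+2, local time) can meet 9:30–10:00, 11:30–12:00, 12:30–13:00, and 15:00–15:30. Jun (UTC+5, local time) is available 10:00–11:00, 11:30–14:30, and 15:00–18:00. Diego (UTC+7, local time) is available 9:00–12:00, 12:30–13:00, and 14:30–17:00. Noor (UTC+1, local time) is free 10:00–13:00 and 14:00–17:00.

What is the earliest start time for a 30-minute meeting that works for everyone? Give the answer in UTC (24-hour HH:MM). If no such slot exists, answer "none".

none

Ines → UTC: 07:30–08:00, 09:30–10:00, 10:30–11:00, 13:00–13:30.
Jun → UTC: 05:00–06:00, 06:30–09:30, 10:00–13:00.
Diego → UTC: 02:00–05:00, 05:30–06:00, 07:30–10:00.
Noor → UTC: 09:00–12:00, 13:00–16:00.
Ines ∩ Jun: 07:30–08:00, 10:30–11:00.
Ines ∩ Jun ∩ Diego: 07:30–08:00.
Ines ∩ Jun ∩ Diego ∩ Noor: (none).
Windows ≥ 30 min: (none).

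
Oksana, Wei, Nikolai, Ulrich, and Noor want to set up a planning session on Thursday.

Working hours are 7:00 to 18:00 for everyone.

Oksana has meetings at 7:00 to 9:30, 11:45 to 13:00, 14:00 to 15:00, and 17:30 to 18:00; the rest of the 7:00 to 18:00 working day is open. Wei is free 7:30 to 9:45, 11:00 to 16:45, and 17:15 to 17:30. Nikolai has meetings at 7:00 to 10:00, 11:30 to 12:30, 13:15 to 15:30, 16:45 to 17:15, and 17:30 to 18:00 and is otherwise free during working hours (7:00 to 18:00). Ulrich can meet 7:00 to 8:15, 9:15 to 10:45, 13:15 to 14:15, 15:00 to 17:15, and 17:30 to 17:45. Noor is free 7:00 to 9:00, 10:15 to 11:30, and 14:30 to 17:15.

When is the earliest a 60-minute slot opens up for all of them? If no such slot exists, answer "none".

15:30

Oksana free within 07:00–18:00: 09:30–11:45, 13:00–14:00, 15:00–17:30.
Nikolai free within 07:00–18:00: 10:00–11:30, 12:30–13:15, 15:30–16:45, 17:15–17:30.
Oksana ∩ Wei: 09:30–09:45, 11:00–11:45, 13:00–14:00, 15:00–16:45, 17:15–17:30.
Oksana ∩ Wei ∩ Nikolai: 11:00–11:30, 13:00–13:15, 15:30–16:45, 17:15–17:30.
Oksana ∩ Wei ∩ Nikolai ∩ Ulrich: 15:30–16:45.
Oksana ∩ Wei ∩ Nikolai ∩ Ulrich ∩ Noor: 15:30–16:45.
Windows ≥ 60 min: 15:30–16:45.
Earliest such window starts at 15:30.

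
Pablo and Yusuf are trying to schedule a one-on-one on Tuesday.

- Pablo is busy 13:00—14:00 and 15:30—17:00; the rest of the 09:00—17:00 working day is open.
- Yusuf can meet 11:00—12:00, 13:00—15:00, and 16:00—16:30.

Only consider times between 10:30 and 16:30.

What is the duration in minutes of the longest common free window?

60 minutes

Pablo free within 09:00–17:00: 09:00–13:00, 14:00–15:30.
Pablo ∩ Yusuf: 11:00–12:00, 14:00–15:00.
Restricted to 10:30–16:30: 11:00–12:00, 14:00–15:00.
Common window lengths: 60, 60 min; longest is 60.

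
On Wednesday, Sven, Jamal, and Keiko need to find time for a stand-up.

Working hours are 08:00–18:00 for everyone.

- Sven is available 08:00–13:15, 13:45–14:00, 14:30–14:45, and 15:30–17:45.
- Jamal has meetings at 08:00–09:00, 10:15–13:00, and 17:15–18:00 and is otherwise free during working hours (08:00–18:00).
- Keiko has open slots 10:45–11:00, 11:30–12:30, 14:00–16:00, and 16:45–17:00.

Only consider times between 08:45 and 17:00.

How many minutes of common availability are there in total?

Jamal free within 08:00–18:00: 09:00–10:15, 13:00–17:15.
Sven ∩ Jamal: 09:00–10:15, 13:00–13:15, 13:45–14:00, 14:30–14:45, 15:30–17:15.
Sven ∩ Jamal ∩ Keiko: 14:30–14:45, 15:30–16:00, 16:45–17:00.
Restricted to 08:45–17:00: 14:30–14:45, 15:30–16:00, 16:45–17:00.
Total common minutes: 15 + 30 + 15 = 60.

60 minutes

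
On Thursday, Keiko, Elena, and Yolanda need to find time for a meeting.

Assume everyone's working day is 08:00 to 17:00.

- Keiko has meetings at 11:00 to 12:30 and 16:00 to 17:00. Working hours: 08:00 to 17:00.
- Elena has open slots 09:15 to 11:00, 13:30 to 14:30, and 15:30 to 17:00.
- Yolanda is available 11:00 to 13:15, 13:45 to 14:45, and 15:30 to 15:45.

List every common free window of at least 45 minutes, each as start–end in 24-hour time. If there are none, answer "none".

Keiko free within 08:00–17:00: 08:00–11:00, 12:30–16:00.
Keiko ∩ Elena: 09:15–11:00, 13:30–14:30, 15:30–16:00.
Keiko ∩ Elena ∩ Yolanda: 13:45–14:30, 15:30–15:45.
Windows ≥ 45 min: 13:45–14:30.

13:45–14:30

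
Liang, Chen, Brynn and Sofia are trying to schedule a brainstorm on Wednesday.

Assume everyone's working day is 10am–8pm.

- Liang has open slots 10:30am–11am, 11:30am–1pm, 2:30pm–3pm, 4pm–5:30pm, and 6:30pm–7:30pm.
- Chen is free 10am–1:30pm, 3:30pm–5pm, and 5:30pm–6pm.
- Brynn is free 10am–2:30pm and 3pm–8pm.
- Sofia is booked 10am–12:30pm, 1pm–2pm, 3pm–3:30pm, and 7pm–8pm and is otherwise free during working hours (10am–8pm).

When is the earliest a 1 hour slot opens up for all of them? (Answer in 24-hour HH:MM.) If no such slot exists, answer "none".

16:00

Sofia free within 10:00–20:00: 12:30–13:00, 14:00–15:00, 15:30–19:00.
Liang ∩ Chen: 10:30–11:00, 11:30–13:00, 16:00–17:00.
Liang ∩ Chen ∩ Brynn: 10:30–11:00, 11:30–13:00, 16:00–17:00.
Liang ∩ Chen ∩ Brynn ∩ Sofia: 12:30–13:00, 16:00–17:00.
Windows ≥ 60 min: 16:00–17:00.
Earliest such window starts at 16:00.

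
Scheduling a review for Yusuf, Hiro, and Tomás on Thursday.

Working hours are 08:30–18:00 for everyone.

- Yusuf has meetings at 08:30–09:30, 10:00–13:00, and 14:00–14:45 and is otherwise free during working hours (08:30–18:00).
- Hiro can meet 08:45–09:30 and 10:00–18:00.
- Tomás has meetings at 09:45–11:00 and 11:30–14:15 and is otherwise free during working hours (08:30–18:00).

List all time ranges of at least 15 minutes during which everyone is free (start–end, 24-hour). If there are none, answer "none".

14:45–18:00

Yusuf free within 08:30–18:00: 09:30–10:00, 13:00–14:00, 14:45–18:00.
Tomás free within 08:30–18:00: 08:30–09:45, 11:00–11:30, 14:15–18:00.
Yusuf ∩ Hiro: 13:00–14:00, 14:45–18:00.
Yusuf ∩ Hiro ∩ Tomás: 14:45–18:00.
Windows ≥ 15 min: 14:45–18:00.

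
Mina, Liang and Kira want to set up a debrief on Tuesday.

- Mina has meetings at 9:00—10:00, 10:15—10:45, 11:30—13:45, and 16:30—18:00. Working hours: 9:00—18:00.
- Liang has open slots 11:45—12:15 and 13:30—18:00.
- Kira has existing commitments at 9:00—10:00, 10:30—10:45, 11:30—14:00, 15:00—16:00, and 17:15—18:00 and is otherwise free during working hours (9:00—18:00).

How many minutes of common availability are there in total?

Mina free within 09:00–18:00: 10:00–10:15, 10:45–11:30, 13:45–16:30.
Kira free within 09:00–18:00: 10:00–10:30, 10:45–11:30, 14:00–15:00, 16:00–17:15.
Mina ∩ Liang: 13:45–16:30.
Mina ∩ Liang ∩ Kira: 14:00–15:00, 16:00–16:30.
Total common minutes: 60 + 30 = 90.

90 minutes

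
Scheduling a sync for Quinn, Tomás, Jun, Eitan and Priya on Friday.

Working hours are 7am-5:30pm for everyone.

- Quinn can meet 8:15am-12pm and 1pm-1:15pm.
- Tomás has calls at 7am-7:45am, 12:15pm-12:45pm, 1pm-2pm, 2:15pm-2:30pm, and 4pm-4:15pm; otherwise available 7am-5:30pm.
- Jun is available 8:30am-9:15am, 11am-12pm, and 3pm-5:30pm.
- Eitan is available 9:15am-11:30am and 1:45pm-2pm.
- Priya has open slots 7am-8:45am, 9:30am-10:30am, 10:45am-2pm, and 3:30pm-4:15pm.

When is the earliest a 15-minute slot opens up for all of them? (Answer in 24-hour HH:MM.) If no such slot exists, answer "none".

11:00

Tomás free within 07:00–17:30: 07:45–12:15, 12:45–13:00, 14:00–14:15, 14:30–16:00, 16:15–17:30.
Quinn ∩ Tomás: 08:15–12:00.
Quinn ∩ Tomás ∩ Jun: 08:30–09:15, 11:00–12:00.
Quinn ∩ Tomás ∩ Jun ∩ Eitan: 11:00–11:30.
Quinn ∩ Tomás ∩ Jun ∩ Eitan ∩ Priya: 11:00–11:30.
Windows ≥ 15 min: 11:00–11:30.
Earliest such window starts at 11:00.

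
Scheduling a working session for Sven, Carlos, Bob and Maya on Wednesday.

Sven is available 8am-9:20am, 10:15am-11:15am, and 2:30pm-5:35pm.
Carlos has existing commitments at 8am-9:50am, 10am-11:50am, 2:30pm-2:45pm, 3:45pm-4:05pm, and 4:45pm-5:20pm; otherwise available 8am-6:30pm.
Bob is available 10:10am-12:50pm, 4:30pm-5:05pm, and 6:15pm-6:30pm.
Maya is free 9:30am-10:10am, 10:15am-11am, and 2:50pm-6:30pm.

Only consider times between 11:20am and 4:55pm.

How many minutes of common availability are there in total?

15 minutes

Carlos free within 08:00–18:30: 09:50–10:00, 11:50–14:30, 14:45–15:45, 16:05–16:45, 17:20–18:30.
Sven ∩ Carlos: 14:45–15:45, 16:05–16:45, 17:20–17:35.
Sven ∩ Carlos ∩ Bob: 16:30–16:45.
Sven ∩ Carlos ∩ Bob ∩ Maya: 16:30–16:45.
Restricted to 11:20–16:55: 16:30–16:45.
Total common minutes: 15.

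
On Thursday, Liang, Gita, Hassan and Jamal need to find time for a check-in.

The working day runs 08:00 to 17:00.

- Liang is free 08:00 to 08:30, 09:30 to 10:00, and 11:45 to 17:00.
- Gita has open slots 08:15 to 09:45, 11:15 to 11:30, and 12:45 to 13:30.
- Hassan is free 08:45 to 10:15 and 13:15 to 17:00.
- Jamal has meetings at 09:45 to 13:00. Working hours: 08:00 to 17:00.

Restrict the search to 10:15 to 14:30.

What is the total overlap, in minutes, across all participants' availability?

15 minutes

Jamal free within 08:00–17:00: 08:00–09:45, 13:00–17:00.
Liang ∩ Gita: 08:15–08:30, 09:30–09:45, 12:45–13:30.
Liang ∩ Gita ∩ Hassan: 09:30–09:45, 13:15–13:30.
Liang ∩ Gita ∩ Hassan ∩ Jamal: 09:30–09:45, 13:15–13:30.
Restricted to 10:15–14:30: 13:15–13:30.
Total common minutes: 15.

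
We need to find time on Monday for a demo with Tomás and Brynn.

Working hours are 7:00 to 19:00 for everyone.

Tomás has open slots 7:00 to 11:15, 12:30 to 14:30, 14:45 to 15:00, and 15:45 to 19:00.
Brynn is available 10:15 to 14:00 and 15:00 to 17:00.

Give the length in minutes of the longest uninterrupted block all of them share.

90 minutes

Tomás ∩ Brynn: 10:15–11:15, 12:30–14:00, 15:45–17:00.
Common window lengths: 60, 90, 75 min; longest is 90.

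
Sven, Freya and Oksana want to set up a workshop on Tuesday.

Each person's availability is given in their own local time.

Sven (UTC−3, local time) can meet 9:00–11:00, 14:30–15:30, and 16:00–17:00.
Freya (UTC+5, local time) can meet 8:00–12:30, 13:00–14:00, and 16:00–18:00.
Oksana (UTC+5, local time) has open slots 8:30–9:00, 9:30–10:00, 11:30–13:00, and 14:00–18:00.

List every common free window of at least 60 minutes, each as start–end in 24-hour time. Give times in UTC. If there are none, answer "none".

12:00–13:00

Sven → UTC: 12:00–14:00, 17:30–18:30, 19:00–20:00.
Freya → UTC: 03:00–07:30, 08:00–09:00, 11:00–13:00.
Oksana → UTC: 03:30–04:00, 04:30–05:00, 06:30–08:00, 09:00–13:00.
Sven ∩ Freya: 12:00–13:00.
Sven ∩ Freya ∩ Oksana: 12:00–13:00.
Windows ≥ 60 min: 12:00–13:00.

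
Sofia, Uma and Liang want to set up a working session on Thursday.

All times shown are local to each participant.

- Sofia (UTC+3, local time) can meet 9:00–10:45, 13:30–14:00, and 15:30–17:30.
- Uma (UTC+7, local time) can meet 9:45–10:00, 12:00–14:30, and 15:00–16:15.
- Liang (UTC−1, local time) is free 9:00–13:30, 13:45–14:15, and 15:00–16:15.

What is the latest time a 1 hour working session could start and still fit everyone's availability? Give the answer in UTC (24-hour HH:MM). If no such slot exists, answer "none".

Sofia → UTC: 06:00–07:45, 10:30–11:00, 12:30–14:30.
Uma → UTC: 02:45–03:00, 05:00–07:30, 08:00–09:15.
Liang → UTC: 10:00–14:30, 14:45–15:15, 16:00–17:15.
Sofia ∩ Uma: 06:00–07:30.
Sofia ∩ Uma ∩ Liang: (none).
Windows ≥ 60 min: (none).

none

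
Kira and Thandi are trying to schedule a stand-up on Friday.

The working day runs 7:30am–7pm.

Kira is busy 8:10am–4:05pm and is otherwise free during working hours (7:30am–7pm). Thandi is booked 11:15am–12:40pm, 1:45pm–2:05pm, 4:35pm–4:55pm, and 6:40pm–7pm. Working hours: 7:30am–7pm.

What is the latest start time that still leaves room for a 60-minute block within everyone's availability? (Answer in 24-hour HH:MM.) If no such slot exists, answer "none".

Kira free within 07:30–19:00: 07:30–08:10, 16:05–19:00.
Thandi free within 07:30–19:00: 07:30–11:15, 12:40–13:45, 14:05–16:35, 16:55–18:40.
Kira ∩ Thandi: 07:30–08:10, 16:05–16:35, 16:55–18:40.
Windows ≥ 60 min: 16:55–18:40.
Latest start in the last window 16:55–18:40 is 18:40 − 60 min = 17:40.

17:40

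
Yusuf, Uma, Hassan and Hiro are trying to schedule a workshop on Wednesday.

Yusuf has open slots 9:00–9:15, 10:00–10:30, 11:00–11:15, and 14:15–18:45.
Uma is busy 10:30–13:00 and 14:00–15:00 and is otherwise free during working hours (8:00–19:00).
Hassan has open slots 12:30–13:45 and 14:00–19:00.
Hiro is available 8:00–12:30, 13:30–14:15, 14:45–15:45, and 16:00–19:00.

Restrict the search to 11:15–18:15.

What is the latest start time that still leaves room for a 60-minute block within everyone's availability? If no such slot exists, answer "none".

17:15

Uma free within 08:00–19:00: 08:00–10:30, 13:00–14:00, 15:00–19:00.
Yusuf ∩ Uma: 09:00–09:15, 10:00–10:30, 15:00–18:45.
Yusuf ∩ Uma ∩ Hassan: 15:00–18:45.
Yusuf ∩ Uma ∩ Hassan ∩ Hiro: 15:00–15:45, 16:00–18:45.
Restricted to 11:15–18:15: 15:00–15:45, 16:00–18:15.
Windows ≥ 60 min: 16:00–18:15.
Latest start in the last window 16:00–18:15 is 18:15 − 60 min = 17:15.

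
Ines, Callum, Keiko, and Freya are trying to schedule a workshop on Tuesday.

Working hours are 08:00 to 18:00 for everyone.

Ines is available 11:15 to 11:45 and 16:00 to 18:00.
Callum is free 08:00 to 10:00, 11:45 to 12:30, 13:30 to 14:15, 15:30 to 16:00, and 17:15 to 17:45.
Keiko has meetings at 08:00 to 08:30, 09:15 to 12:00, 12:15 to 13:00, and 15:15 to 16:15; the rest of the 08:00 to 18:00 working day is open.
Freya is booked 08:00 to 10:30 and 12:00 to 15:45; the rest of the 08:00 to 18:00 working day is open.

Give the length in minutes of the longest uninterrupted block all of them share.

Keiko free within 08:00–18:00: 08:30–09:15, 12:00–12:15, 13:00–15:15, 16:15–18:00.
Freya free within 08:00–18:00: 10:30–12:00, 15:45–18:00.
Ines ∩ Callum: 17:15–17:45.
Ines ∩ Callum ∩ Keiko: 17:15–17:45.
Ines ∩ Callum ∩ Keiko ∩ Freya: 17:15–17:45.
Single common window of 30 minutes.

30 minutes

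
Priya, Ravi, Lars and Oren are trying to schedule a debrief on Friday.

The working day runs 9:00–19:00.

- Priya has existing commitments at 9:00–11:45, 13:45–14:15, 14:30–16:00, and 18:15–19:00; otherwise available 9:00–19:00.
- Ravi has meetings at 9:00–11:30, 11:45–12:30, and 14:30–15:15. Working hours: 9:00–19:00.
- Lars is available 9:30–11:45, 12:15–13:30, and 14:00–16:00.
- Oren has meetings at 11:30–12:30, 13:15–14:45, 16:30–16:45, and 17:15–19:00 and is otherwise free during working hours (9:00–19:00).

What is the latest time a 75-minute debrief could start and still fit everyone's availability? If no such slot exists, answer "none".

none

Priya free within 09:00–19:00: 11:45–13:45, 14:15–14:30, 16:00–18:15.
Ravi free within 09:00–19:00: 11:30–11:45, 12:30–14:30, 15:15–19:00.
Oren free within 09:00–19:00: 09:00–11:30, 12:30–13:15, 14:45–16:30, 16:45–17:15.
Priya ∩ Ravi: 12:30–13:45, 14:15–14:30, 16:00–18:15.
Priya ∩ Ravi ∩ Lars: 12:30–13:30, 14:15–14:30.
Priya ∩ Ravi ∩ Lars ∩ Oren: 12:30–13:15.
Windows ≥ 75 min: (none).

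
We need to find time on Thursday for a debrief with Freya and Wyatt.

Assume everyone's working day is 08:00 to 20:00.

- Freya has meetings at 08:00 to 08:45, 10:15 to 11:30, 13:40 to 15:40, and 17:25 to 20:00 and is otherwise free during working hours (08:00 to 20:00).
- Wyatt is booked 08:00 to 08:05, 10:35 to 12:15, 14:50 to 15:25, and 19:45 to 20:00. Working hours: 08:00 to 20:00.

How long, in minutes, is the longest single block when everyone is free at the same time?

Freya free within 08:00–20:00: 08:45–10:15, 11:30–13:40, 15:40–17:25.
Wyatt free within 08:00–20:00: 08:05–10:35, 12:15–14:50, 15:25–19:45.
Freya ∩ Wyatt: 08:45–10:15, 12:15–13:40, 15:40–17:25.
Common window lengths: 90, 85, 105 min; longest is 105.

105 minutes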